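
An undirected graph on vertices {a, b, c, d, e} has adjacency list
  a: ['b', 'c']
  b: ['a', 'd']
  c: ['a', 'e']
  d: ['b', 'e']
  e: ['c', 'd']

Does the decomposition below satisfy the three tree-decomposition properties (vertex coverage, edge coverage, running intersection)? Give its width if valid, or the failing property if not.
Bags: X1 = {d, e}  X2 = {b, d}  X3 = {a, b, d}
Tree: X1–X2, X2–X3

A tree decomposition must satisfy three properties: every vertex lies in some bag; for every edge, both endpoints lie together in some bag; and for every vertex, the bags containing it form a connected subtree. Here vertex c appears in no bag, so the decomposition is invalid.

No — vertex c appears in no bag.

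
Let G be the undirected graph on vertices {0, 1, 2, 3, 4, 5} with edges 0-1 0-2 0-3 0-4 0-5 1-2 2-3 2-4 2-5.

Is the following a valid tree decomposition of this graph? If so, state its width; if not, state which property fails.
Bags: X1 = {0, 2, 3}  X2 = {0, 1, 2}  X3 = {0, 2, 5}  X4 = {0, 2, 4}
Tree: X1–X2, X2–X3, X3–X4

Yes; width 2.

Checking the three conditions: (i) the bags cover all of {0, 1, 2, 3, 4, 5}; (ii) for each edge, some bag contains both endpoints; (iii) the bags containing any fixed vertex form a subtree. All hold, so the decomposition is valid with width 3 − 1 = 2.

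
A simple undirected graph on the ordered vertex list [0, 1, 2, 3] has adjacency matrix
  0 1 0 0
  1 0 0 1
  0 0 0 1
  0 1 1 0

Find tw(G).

A width-1 tree decomposition is:
Bags: B1 = {0, 1}  B2 = {1, 3}  B3 = {2, 3}
Tree: B1–B2, B2–B3
Each bag holds 2 vertices, so the decomposition has width 1, which upper-bounds the treewidth. G has an edge, so its treewidth is at least 1. The upper and lower bounds meet at 1, so that is the treewidth.

1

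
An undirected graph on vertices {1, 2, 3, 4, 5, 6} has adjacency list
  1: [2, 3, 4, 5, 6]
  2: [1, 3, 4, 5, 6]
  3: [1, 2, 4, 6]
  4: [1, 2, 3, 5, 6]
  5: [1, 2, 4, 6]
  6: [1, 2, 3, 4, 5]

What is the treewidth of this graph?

4

A width-4 tree decomposition is:
Bags: B1 = {1, 2, 3, 4, 6}  B2 = {1, 2, 4, 5, 6}
Tree: B1–B2
The largest bag has 5 vertices, giving width 4; this decomposition certifies tw(G) ≤ 4. Conversely, {1, 2, 3, 4, 6} is a clique of size 5, and the vertices of any clique must share a bag in every tree decomposition; so some bag has ≥ 5 vertices and tw(G) ≥ 4. The upper and lower bounds meet at 4, so that is the treewidth.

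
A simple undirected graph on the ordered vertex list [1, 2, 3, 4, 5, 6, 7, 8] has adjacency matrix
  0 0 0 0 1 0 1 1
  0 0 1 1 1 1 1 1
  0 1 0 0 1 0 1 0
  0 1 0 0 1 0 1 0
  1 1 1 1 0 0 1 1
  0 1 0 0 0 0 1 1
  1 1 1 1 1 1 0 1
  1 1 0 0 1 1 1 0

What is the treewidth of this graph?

3

A width-3 tree decomposition is:
Bags: B1 = {2, 4, 5, 7}  B2 = {2, 5, 7, 8}  B3 = {2, 6, 7, 8}  B4 = {2, 3, 5, 7}  B5 = {1, 5, 7, 8}
Tree: B1–B2, B2–B3, B1–B4, B2–B5
The largest bag has 4 vertices, giving width 3; this decomposition certifies tw(G) ≤ 3. For the lower bound, the 4 vertices {1, 5, 7, 8} are pairwise adjacent, and any tree decomposition puts a clique entirely inside one bag — forcing width ≥ 3. Hence tw(G) = 3 exactly.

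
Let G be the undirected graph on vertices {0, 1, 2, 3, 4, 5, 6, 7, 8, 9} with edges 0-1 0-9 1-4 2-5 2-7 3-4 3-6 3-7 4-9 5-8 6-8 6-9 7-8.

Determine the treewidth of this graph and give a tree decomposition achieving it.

Treewidth 2.
One such decomposition:
Bags: B1 = {0, 1, 9}  B2 = {1, 4, 9}  B3 = {4, 6, 9}  B4 = {3, 4, 6}  B5 = {3, 6, 8}  B6 = {3, 7, 8}  B7 = {5, 7, 8}  B8 = {2, 5, 7}
Tree: B1–B2, B2–B3, B3–B4, B4–B5, B5–B6, B6–B7, B7–B8

The largest bag has 3 vertices, giving width 2; this decomposition certifies tw(G) ≤ 2. The edges 0–1–4–9–0 form a cycle, so G is not a tree and its treewidth is at least 2. Combining the bounds, tw(G) = 2.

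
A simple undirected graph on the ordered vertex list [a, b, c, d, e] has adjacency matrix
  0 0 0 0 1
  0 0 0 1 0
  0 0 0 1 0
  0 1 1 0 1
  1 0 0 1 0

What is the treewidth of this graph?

A width-1 tree decomposition is:
Bags: B1 = {d, e}  B2 = {c, d}  B3 = {b, d}  B4 = {a, e}
Tree: B1–B2, B2–B3, B1–B4
The largest bag has 2 vertices, giving width 1; this decomposition certifies tw(G) ≤ 1. G has an edge, so its treewidth is at least 1. Combining the bounds, tw(G) = 1.

1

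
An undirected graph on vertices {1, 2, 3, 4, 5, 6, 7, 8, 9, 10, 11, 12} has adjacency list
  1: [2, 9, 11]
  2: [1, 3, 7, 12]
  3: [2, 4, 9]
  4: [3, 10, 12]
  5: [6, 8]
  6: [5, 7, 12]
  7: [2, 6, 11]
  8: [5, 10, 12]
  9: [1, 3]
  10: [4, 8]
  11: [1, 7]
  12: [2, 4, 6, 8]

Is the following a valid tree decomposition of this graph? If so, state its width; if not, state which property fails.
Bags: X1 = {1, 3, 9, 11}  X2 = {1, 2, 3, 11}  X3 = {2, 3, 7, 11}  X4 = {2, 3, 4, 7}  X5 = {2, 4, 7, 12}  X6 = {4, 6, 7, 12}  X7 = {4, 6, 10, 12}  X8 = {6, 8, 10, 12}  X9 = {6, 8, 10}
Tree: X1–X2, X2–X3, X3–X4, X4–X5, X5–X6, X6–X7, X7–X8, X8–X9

A tree decomposition must satisfy three properties: every vertex lies in some bag; for every edge, both endpoints lie together in some bag; and for every vertex, the bags containing it form a connected subtree. Here vertex 5 appears in no bag, so the decomposition is invalid.

No — vertex 5 appears in no bag.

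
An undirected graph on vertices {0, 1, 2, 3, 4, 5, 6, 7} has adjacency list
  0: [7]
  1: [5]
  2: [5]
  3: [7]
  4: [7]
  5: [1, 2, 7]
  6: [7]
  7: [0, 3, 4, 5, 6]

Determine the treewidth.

A width-1 tree decomposition is:
Bags: B1 = {5, 7}  B2 = {4, 7}  B3 = {1, 5}  B4 = {6, 7}  B5 = {2, 5}  B6 = {0, 7}  B7 = {3, 7}
Tree: B1–B2, B1–B3, B1–B4, B3–B5, B2–B6, B6–B7
Each bag holds 2 vertices, so the decomposition has width 1, which upper-bounds the treewidth. Any graph with an edge has treewidth ≥ 1, and G has the edge 5–7. Hence tw(G) = 1 exactly.

1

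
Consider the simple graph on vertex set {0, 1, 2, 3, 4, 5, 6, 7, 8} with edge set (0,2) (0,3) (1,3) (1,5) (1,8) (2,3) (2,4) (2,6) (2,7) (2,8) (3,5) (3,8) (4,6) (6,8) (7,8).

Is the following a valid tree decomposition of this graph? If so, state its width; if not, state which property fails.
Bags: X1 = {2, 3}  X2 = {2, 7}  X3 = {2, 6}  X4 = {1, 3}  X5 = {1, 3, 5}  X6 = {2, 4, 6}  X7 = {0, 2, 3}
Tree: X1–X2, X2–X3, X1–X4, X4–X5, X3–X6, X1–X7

A tree decomposition must satisfy three properties: every vertex lies in some bag; for every edge, both endpoints lie together in some bag; and for every vertex, the bags containing it form a connected subtree. Here vertex 8 appears in no bag, so the decomposition is invalid.

No — vertex 8 appears in no bag.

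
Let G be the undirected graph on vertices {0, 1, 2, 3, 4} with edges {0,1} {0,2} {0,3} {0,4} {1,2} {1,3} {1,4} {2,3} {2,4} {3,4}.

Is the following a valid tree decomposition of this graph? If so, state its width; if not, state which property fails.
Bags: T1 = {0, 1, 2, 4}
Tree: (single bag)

A tree decomposition must satisfy three properties: every vertex lies in some bag; for every edge, both endpoints lie together in some bag; and for every vertex, the bags containing it form a connected subtree. Here vertex 3 appears in no bag, so the decomposition is invalid.

No — vertex 3 appears in no bag.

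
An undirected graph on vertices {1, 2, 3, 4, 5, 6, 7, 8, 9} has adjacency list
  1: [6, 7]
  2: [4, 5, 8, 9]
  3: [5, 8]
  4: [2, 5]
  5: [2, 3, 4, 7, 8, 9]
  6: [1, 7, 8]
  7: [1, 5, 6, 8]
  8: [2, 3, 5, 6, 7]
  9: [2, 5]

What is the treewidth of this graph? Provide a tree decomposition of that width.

The largest bag has 3 vertices, giving width 2; this decomposition certifies tw(G) ≤ 2. Conversely, {1, 6, 7} is a clique of size 3, and the vertices of any clique must share a bag in every tree decomposition; so some bag has ≥ 3 vertices and tw(G) ≥ 2. Combining the bounds, tw(G) = 2.

Treewidth 2.
One such decomposition:
Bags: B1 = {2, 5, 9}  B2 = {2, 5, 8}  B3 = {2, 4, 5}  B4 = {5, 7, 8}  B5 = {6, 7, 8}  B6 = {3, 5, 8}  B7 = {1, 6, 7}
Tree: B1–B2, B1–B3, B2–B4, B4–B5, B2–B6, B5–B7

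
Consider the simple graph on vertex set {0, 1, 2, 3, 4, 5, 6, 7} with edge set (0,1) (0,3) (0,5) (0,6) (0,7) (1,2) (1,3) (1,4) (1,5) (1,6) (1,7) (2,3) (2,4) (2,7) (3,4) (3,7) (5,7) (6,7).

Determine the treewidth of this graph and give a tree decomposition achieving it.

The largest bag has 4 vertices, giving width 3; this decomposition certifies tw(G) ≤ 3. For the lower bound, the 4 vertices {1, 2, 3, 4} are pairwise adjacent, and any tree decomposition puts a clique entirely inside one bag — forcing width ≥ 3. Combining the bounds, tw(G) = 3.

Treewidth 3.
One optimal decomposition is:
Bags: B1 = {0, 1, 5, 7}  B2 = {0, 1, 3, 7}  B3 = {1, 2, 3, 7}  B4 = {1, 2, 3, 4}  B5 = {0, 1, 6, 7}
Tree: B1–B2, B2–B3, B3–B4, B1–B5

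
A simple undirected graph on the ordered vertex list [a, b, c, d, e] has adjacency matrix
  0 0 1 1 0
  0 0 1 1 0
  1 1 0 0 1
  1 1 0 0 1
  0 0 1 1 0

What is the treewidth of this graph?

2

A width-2 tree decomposition is:
Bags: B1 = {a, c, d}  B2 = {b, c, d}  B3 = {c, d, e}
Tree: B1–B2, B2–B3
Each bag holds 3 vertices, so the decomposition has width 2, which upper-bounds the treewidth. The edges d–a–c–b–d form a cycle, so G is not a tree and its treewidth is at least 2. Hence tw(G) = 2 exactly.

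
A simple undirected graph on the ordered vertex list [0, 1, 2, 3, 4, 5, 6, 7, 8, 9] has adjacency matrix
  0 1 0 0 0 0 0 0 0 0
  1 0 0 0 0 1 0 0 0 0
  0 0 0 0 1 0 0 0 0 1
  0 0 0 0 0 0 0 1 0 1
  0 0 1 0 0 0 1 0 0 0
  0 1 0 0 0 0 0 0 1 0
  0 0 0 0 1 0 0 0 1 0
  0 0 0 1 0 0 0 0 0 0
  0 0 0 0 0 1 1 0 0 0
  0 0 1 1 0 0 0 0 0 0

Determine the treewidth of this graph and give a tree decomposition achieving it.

The largest bag has 2 vertices, giving width 1; this decomposition certifies tw(G) ≤ 1. Since G has at least one edge (e.g. 0–1), it is not an edgeless graph, so tw(G) ≥ 1. Combining the bounds, tw(G) = 1.

Treewidth 1.
Bags: B1 = {0, 1}  B2 = {1, 5}  B3 = {5, 8}  B4 = {6, 8}  B5 = {4, 6}  B6 = {2, 4}  B7 = {2, 9}  B8 = {3, 9}  B9 = {3, 7}
Tree: B1–B2, B2–B3, B3–B4, B4–B5, B5–B6, B6–B7, B7–B8, B8–B9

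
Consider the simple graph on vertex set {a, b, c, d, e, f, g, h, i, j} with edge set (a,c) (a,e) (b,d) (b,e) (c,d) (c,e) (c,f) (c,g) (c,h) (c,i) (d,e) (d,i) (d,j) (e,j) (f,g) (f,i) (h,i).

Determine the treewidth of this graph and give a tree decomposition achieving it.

Treewidth 2.
One such decomposition:
Bags: B1 = {c, d, e}  B2 = {c, d, i}  B3 = {b, d, e}  B4 = {c, f, i}  B5 = {d, e, j}  B6 = {a, c, e}  B7 = {c, h, i}  B8 = {c, f, g}
Tree: B1–B2, B1–B3, B2–B4, B1–B5, B1–B6, B2–B7, B4–B8

The largest bag has 3 vertices, giving width 2; this decomposition certifies tw(G) ≤ 2. For the lower bound, the 3 vertices {d, e, j} are pairwise adjacent, and any tree decomposition puts a clique entirely inside one bag — forcing width ≥ 2. Therefore the treewidth is 2.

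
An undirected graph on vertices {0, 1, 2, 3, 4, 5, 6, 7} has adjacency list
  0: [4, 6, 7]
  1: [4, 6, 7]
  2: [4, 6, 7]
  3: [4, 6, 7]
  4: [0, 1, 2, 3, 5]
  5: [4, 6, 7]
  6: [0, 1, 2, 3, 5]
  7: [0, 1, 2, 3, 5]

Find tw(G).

3

A width-3 tree decomposition is:
Bags: B1 = {2, 4, 6, 7}  B2 = {1, 4, 6, 7}  B3 = {0, 4, 6, 7}  B4 = {3, 4, 6, 7}  B5 = {4, 5, 6, 7}
Tree: B1–B2, B2–B3, B3–B4, B4–B5
The largest bag has 4 vertices, giving width 3; this decomposition certifies tw(G) ≤ 3. For the lower bound: the 4 vertex sets {2,7}, {1,4}, {6}, {0} are disjoint, each induces a connected subgraph, and every pair is joined by at least one edge of G. Contracting each set to a single vertex therefore yields K_{4} as a minor, and since treewidth is minor-monotone, tw(G) ≥ tw(K_{4}) = 3. Hence tw(G) = 3 exactly.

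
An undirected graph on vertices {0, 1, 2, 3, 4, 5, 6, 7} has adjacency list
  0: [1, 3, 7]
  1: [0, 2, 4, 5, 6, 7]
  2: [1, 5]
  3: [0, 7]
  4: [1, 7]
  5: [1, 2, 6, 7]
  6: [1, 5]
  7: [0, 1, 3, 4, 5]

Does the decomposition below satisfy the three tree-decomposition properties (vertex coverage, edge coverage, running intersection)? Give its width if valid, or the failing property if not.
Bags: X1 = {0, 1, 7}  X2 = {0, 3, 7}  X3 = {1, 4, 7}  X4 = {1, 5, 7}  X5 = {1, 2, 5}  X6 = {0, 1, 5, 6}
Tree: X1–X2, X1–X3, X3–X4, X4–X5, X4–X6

No — bags containing vertex 0 are not connected in the tree.

A tree decomposition must satisfy three properties: every vertex lies in some bag; for every edge, both endpoints lie together in some bag; and for every vertex, the bags containing it form a connected subtree. Here bags containing vertex 0 are not connected in the tree, so the decomposition is invalid.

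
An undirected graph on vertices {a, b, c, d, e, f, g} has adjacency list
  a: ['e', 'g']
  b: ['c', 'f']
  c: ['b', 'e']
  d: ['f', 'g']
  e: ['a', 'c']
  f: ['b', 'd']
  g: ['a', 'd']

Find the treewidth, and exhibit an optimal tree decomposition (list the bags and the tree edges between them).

Treewidth 2.
Bags: B1 = {b, d, f}  B2 = {b, c, d}  B3 = {c, d, e}  B4 = {a, d, e}  B5 = {a, d, g}
Tree: B1–B2, B2–B3, B3–B4, B4–B5

Each bag holds 3 vertices, so the decomposition has width 2, which upper-bounds the treewidth. For the lower bound, G contains the cycle d–f–b–c–e–a–g–d, so G is not a forest; only forests have treewidth ≤ 1, hence tw(G) ≥ 2. Hence tw(G) = 2 exactly.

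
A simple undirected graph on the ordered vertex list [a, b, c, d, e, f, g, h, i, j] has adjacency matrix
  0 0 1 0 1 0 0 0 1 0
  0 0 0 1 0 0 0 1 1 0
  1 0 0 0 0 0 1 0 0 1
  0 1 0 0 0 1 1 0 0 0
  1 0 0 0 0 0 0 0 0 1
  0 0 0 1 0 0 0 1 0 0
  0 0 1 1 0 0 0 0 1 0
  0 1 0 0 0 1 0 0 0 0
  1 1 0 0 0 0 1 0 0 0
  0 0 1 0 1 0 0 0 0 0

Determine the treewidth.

A width-2 tree decomposition is:
Bags: B1 = {a, e, j}  B2 = {a, c, j}  B3 = {a, c, i}  B4 = {c, g, i}  B5 = {b, g, i}  B6 = {b, d, g}  B7 = {b, d, h}  B8 = {d, f, h}
Tree: B1–B2, B2–B3, B3–B4, B4–B5, B5–B6, B6–B7, B7–B8
The largest bag has 3 vertices, giving width 2; this decomposition certifies tw(G) ≤ 2. Since e–j–c–a–e is a cycle in G, G is not acyclic. Forests are exactly the graphs of treewidth ≤ 1, so tw(G) ≥ 2. Hence tw(G) = 2 exactly.

2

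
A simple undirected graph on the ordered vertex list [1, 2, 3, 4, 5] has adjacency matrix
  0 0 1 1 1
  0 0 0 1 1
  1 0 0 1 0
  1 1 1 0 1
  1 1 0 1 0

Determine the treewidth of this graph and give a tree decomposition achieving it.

Each bag holds 3 vertices, so the decomposition has width 2, which upper-bounds the treewidth. Conversely, {1, 3, 4} is a clique of size 3, and the vertices of any clique must share a bag in every tree decomposition; so some bag has ≥ 3 vertices and tw(G) ≥ 2. The upper and lower bounds meet at 2, so that is the treewidth.

Treewidth 2.
Bags: B1 = {1, 3, 4}  B2 = {1, 4, 5}  B3 = {2, 4, 5}
Tree: B1–B2, B2–B3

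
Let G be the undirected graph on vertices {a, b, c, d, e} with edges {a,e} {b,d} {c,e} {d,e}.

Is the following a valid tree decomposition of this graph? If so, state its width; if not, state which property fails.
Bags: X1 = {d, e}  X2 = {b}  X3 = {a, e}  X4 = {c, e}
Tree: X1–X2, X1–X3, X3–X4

A tree decomposition must satisfy three properties: every vertex lies in some bag; for every edge, both endpoints lie together in some bag; and for every vertex, the bags containing it form a connected subtree. Here edge (d,b) lies in no bag, so the decomposition is invalid.

No — edge (d,b) lies in no bag.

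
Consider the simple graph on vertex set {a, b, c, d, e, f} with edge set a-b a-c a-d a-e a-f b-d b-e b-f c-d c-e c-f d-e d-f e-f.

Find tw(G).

A width-4 tree decomposition is:
Bags: B1 = {a, b, d, e, f}  B2 = {a, c, d, e, f}
Tree: B1–B2
Every bag has size at most 5, so the width is 5 − 1 = 4 and tw(G) ≤ 4. For the lower bound, the 5 vertices {a, c, d, e, f} are pairwise adjacent, and any tree decomposition puts a clique entirely inside one bag — forcing width ≥ 4. Hence tw(G) = 4 exactly.

4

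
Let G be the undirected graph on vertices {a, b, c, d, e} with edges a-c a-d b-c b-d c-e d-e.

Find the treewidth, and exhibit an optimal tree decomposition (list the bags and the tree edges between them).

Each bag holds 3 vertices, so the decomposition has width 2, which upper-bounds the treewidth. For the lower bound, G contains the cycle a–d–b–c–a, so G is not a forest; only forests have treewidth ≤ 1, hence tw(G) ≥ 2. Hence tw(G) = 2 exactly.

Treewidth 2.
Bags: B1 = {a, c, d}  B2 = {b, c, d}  B3 = {c, d, e}
Tree: B1–B2, B2–B3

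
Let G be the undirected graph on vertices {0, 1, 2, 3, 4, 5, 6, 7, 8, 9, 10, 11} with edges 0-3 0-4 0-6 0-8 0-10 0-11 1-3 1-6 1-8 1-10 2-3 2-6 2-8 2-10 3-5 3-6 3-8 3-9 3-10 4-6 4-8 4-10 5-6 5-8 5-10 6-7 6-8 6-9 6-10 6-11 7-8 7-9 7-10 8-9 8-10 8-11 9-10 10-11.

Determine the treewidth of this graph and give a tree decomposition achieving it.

Treewidth 4.
One optimal decomposition is:
Bags: B1 = {2, 3, 6, 8, 10}  B2 = {3, 5, 6, 8, 10}  B3 = {0, 3, 6, 8, 10}  B4 = {1, 3, 6, 8, 10}  B5 = {3, 6, 8, 9, 10}  B6 = {0, 6, 8, 10, 11}  B7 = {6, 7, 8, 9, 10}  B8 = {0, 4, 6, 8, 10}
Tree: B1–B2, B2–B3, B2–B4, B3–B5, B3–B6, B5–B7, B6–B8

Every bag has size at most 5, so the width is 5 − 1 = 4 and tw(G) ≤ 4. For the lower bound, the 5 vertices {0, 6, 8, 10, 11} are pairwise adjacent, and any tree decomposition puts a clique entirely inside one bag — forcing width ≥ 4. The upper and lower bounds meet at 4, so that is the treewidth.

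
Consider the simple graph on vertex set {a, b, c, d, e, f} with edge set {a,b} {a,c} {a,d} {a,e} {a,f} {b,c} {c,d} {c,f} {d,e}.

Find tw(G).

A width-2 tree decomposition is:
Bags: B1 = {a, c, f}  B2 = {a, c, d}  B3 = {a, b, c}  B4 = {a, d, e}
Tree: B1–B2, B2–B3, B2–B4
Every bag has size at most 3, so the width is 3 − 1 = 2 and tw(G) ≤ 2. For the lower bound, the 3 vertices {a, d, e} are pairwise adjacent, and any tree decomposition puts a clique entirely inside one bag — forcing width ≥ 2. Combining the bounds, tw(G) = 2.

2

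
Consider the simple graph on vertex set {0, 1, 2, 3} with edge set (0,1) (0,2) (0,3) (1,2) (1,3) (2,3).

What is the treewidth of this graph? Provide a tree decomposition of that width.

With just one bag of size 4, the width is 4 − 1 = 3, so tw(G) ≤ 3. For the lower bound, the 4 vertices {0, 1, 2, 3} are pairwise adjacent, and any tree decomposition puts a clique entirely inside one bag — forcing width ≥ 3. The upper and lower bounds meet at 3, so that is the treewidth.

Treewidth 3.
Bags: B1 = {0, 1, 2, 3}
Tree: (single bag)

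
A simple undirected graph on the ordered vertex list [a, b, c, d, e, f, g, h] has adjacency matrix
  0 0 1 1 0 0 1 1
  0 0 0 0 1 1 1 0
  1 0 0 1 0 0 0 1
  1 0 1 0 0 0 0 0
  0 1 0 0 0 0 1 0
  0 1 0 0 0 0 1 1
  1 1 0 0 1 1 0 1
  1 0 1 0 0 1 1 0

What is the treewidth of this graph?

2

A width-2 tree decomposition is:
Bags: B1 = {a, g, h}  B2 = {f, g, h}  B3 = {a, c, h}  B4 = {b, f, g}  B5 = {b, e, g}  B6 = {a, c, d}
Tree: B1–B2, B1–B3, B2–B4, B4–B5, B3–B6
Each bag holds 3 vertices, so the decomposition has width 2, which upper-bounds the treewidth. For the lower bound, the 3 vertices {a, c, d} are pairwise adjacent, and any tree decomposition puts a clique entirely inside one bag — forcing width ≥ 2. Hence tw(G) = 2 exactly.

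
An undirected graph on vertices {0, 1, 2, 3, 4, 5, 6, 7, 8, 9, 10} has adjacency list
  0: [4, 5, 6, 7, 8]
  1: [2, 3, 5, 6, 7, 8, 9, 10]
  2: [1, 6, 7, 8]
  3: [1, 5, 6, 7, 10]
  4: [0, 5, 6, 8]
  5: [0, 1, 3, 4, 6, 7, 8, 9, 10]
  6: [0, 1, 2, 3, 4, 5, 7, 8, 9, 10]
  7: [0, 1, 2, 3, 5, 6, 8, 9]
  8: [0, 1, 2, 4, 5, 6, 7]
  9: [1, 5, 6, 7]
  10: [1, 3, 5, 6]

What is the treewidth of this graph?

4

A width-4 tree decomposition is:
Bags: B1 = {1, 5, 6, 7, 9}  B2 = {1, 5, 6, 7, 8}  B3 = {1, 2, 6, 7, 8}  B4 = {1, 3, 5, 6, 7}  B5 = {1, 3, 5, 6, 10}  B6 = {0, 5, 6, 7, 8}  B7 = {0, 4, 5, 6, 8}
Tree: B1–B2, B2–B3, B1–B4, B4–B5, B2–B6, B6–B7
Every bag has size at most 5, so the width is 5 − 1 = 4 and tw(G) ≤ 4. Conversely, {1, 2, 6, 7, 8} is a clique of size 5, and the vertices of any clique must share a bag in every tree decomposition; so some bag has ≥ 5 vertices and tw(G) ≥ 4. Combining the bounds, tw(G) = 4.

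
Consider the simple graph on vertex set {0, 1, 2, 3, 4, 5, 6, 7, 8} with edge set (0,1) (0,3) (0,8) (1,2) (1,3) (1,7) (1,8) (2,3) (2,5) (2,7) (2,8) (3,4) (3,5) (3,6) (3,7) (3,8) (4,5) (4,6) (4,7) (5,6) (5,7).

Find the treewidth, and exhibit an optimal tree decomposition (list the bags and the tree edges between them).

Every bag has size at most 4, so the width is 4 − 1 = 3 and tw(G) ≤ 3. Conversely, {0, 1, 3, 8} is a clique of size 4, and the vertices of any clique must share a bag in every tree decomposition; so some bag has ≥ 4 vertices and tw(G) ≥ 3. Hence tw(G) = 3 exactly.

Treewidth 3.
One such decomposition:
Bags: B1 = {1, 2, 3, 7}  B2 = {2, 3, 5, 7}  B3 = {3, 4, 5, 7}  B4 = {3, 4, 5, 6}  B5 = {1, 2, 3, 8}  B6 = {0, 1, 3, 8}
Tree: B1–B2, B2–B3, B3–B4, B1–B5, B5–B6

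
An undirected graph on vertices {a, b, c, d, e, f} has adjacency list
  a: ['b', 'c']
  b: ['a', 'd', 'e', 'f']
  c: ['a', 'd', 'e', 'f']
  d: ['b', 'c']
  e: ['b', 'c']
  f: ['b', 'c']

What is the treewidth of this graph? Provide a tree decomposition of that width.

Treewidth 2.
Bags: B1 = {b, c, d}  B2 = {b, c, f}  B3 = {a, b, c}  B4 = {b, c, e}
Tree: B1–B2, B2–B3, B3–B4

The largest bag has 3 vertices, giving width 2; this decomposition certifies tw(G) ≤ 2. Since c–d–b–f–c is a cycle in G, G is not acyclic. Forests are exactly the graphs of treewidth ≤ 1, so tw(G) ≥ 2. Therefore the treewidth is 2.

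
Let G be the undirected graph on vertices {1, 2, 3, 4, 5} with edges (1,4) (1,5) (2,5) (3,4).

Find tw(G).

A width-1 tree decomposition is:
Bags: B1 = {2, 5}  B2 = {1, 5}  B3 = {1, 4}  B4 = {3, 4}
Tree: B1–B2, B2–B3, B3–B4
Every bag has size at most 2, so the width is 2 − 1 = 1 and tw(G) ≤ 1. Since G has at least one edge (e.g. 2–5), it is not an edgeless graph, so tw(G) ≥ 1. The upper and lower bounds meet at 1, so that is the treewidth.

1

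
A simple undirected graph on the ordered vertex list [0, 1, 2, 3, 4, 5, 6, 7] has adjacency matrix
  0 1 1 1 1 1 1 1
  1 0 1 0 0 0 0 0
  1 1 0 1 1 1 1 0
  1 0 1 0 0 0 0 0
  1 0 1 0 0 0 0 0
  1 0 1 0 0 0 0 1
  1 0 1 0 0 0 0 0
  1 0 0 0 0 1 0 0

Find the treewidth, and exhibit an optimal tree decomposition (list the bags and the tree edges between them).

Treewidth 2.
One such decomposition:
Bags: B1 = {0, 2, 3}  B2 = {0, 2, 6}  B3 = {0, 1, 2}  B4 = {0, 2, 4}  B5 = {0, 2, 5}  B6 = {0, 5, 7}
Tree: B1–B2, B1–B3, B3–B4, B2–B5, B5–B6

The largest bag has 3 vertices, giving width 2; this decomposition certifies tw(G) ≤ 2. For the lower bound, the 3 vertices {0, 1, 2} are pairwise adjacent, and any tree decomposition puts a clique entirely inside one bag — forcing width ≥ 2. Hence tw(G) = 2 exactly.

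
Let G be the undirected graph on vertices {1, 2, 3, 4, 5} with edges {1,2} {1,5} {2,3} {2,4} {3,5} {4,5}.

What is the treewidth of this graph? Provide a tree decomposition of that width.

Treewidth 2.
One such decomposition:
Bags: B1 = {1, 2, 5}  B2 = {2, 4, 5}  B3 = {2, 3, 5}
Tree: B1–B2, B2–B3

Each bag holds 3 vertices, so the decomposition has width 2, which upper-bounds the treewidth. For the lower bound, G contains the cycle 5–1–2–4–5, so G is not a forest; only forests have treewidth ≤ 1, hence tw(G) ≥ 2. Combining the bounds, tw(G) = 2.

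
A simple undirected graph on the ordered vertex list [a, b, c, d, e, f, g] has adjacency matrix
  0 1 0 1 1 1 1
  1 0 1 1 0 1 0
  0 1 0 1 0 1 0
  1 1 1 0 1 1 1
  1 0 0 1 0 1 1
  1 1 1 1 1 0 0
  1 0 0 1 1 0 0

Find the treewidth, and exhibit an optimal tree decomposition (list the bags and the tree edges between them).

Every bag has size at most 4, so the width is 4 − 1 = 3 and tw(G) ≤ 3. Conversely, {a, d, e, g} is a clique of size 4, and the vertices of any clique must share a bag in every tree decomposition; so some bag has ≥ 4 vertices and tw(G) ≥ 3. Therefore the treewidth is 3.

Treewidth 3.
One such decomposition:
Bags: B1 = {a, b, d, f}  B2 = {b, c, d, f}  B3 = {a, d, e, f}  B4 = {a, d, e, g}
Tree: B1–B2, B1–B3, B3–B4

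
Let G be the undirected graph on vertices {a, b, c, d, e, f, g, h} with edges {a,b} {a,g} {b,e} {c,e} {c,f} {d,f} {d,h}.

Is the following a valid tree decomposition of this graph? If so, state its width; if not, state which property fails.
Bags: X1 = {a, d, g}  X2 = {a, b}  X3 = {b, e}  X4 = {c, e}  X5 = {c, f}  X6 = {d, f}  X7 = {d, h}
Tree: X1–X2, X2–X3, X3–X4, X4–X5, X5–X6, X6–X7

A tree decomposition must satisfy three properties: every vertex lies in some bag; for every edge, both endpoints lie together in some bag; and for every vertex, the bags containing it form a connected subtree. Here bags containing vertex d are not connected in the tree, so the decomposition is invalid.

No — bags containing vertex d are not connected in the tree.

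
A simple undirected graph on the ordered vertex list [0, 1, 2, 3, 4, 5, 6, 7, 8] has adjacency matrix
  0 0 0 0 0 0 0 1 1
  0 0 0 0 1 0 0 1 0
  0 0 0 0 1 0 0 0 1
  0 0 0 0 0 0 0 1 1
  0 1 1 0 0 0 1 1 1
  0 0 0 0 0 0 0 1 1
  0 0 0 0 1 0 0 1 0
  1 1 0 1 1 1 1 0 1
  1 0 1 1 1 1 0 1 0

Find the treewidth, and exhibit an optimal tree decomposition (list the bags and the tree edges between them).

Every bag has size at most 3, so the width is 3 − 1 = 2 and tw(G) ≤ 2. On the other hand G contains the 3-clique {2, 4, 8}. A clique must lie in a single bag of any decomposition, so no decomposition can have width below 2. Therefore the treewidth is 2.

Treewidth 2.
One such decomposition:
Bags: B1 = {4, 7, 8}  B2 = {5, 7, 8}  B3 = {4, 6, 7}  B4 = {3, 7, 8}  B5 = {2, 4, 8}  B6 = {1, 4, 7}  B7 = {0, 7, 8}
Tree: B1–B2, B1–B3, B2–B4, B1–B5, B1–B6, B2–B7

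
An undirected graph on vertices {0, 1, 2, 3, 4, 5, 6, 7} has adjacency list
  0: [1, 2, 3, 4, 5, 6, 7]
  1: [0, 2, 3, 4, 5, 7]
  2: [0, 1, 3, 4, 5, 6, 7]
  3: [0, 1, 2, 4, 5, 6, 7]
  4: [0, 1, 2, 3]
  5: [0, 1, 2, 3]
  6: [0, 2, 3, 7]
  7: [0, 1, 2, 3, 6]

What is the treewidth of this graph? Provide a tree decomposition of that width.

Treewidth 4.
One optimal decomposition is:
Bags: B1 = {0, 1, 2, 3, 7}  B2 = {0, 1, 2, 3, 4}  B3 = {0, 2, 3, 6, 7}  B4 = {0, 1, 2, 3, 5}
Tree: B1–B2, B1–B3, B1–B4

Each bag holds 5 vertices, so the decomposition has width 4, which upper-bounds the treewidth. On the other hand G contains the 5-clique {0, 1, 2, 3, 4}. A clique must lie in a single bag of any decomposition, so no decomposition can have width below 4. Hence tw(G) = 4 exactly.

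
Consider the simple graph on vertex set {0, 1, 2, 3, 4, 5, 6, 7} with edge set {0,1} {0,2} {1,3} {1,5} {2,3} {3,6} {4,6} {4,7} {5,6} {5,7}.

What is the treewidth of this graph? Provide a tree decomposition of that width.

The largest bag has 3 vertices, giving width 2; this decomposition certifies tw(G) ≤ 2. The edges 4–7–5–6–4 form a cycle, so G is not a tree and its treewidth is at least 2. Hence tw(G) = 2 exactly.

Treewidth 2.
One such decomposition:
Bags: B1 = {4, 6, 7}  B2 = {5, 6, 7}  B3 = {3, 5, 6}  B4 = {1, 3, 5}  B5 = {1, 2, 3}  B6 = {0, 1, 2}
Tree: B1–B2, B2–B3, B3–B4, B4–B5, B5–B6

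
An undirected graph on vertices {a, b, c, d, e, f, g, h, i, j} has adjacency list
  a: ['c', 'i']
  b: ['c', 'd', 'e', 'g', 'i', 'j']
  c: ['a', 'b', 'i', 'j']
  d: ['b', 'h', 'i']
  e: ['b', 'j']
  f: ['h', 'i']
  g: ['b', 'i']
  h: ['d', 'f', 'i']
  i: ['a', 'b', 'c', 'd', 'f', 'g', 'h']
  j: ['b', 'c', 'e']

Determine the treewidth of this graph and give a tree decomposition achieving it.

Every bag has size at most 3, so the width is 3 − 1 = 2 and tw(G) ≤ 2. Conversely, {b, e, j} is a clique of size 3, and the vertices of any clique must share a bag in every tree decomposition; so some bag has ≥ 3 vertices and tw(G) ≥ 2. Hence tw(G) = 2 exactly.

Treewidth 2.
Bags: B1 = {b, d, i}  B2 = {b, c, i}  B3 = {b, g, i}  B4 = {b, c, j}  B5 = {a, c, i}  B6 = {d, h, i}  B7 = {f, h, i}  B8 = {b, e, j}
Tree: B1–B2, B1–B3, B2–B4, B2–B5, B1–B6, B6–B7, B4–B8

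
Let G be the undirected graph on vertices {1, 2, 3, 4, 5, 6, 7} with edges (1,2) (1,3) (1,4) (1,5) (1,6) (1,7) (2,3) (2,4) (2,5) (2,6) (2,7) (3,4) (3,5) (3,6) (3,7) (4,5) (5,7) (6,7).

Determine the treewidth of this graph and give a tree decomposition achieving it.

The largest bag has 5 vertices, giving width 4; this decomposition certifies tw(G) ≤ 4. Conversely, {1, 2, 3, 4, 5} is a clique of size 5, and the vertices of any clique must share a bag in every tree decomposition; so some bag has ≥ 5 vertices and tw(G) ≥ 4. The upper and lower bounds meet at 4, so that is the treewidth.

Treewidth 4.
One optimal decomposition is:
Bags: B1 = {1, 2, 3, 5, 7}  B2 = {1, 2, 3, 4, 5}  B3 = {1, 2, 3, 6, 7}
Tree: B1–B2, B1–B3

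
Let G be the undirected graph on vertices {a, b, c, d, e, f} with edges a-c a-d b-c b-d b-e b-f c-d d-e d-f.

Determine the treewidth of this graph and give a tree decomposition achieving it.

The largest bag has 3 vertices, giving width 2; this decomposition certifies tw(G) ≤ 2. Conversely, {a, c, d} is a clique of size 3, and the vertices of any clique must share a bag in every tree decomposition; so some bag has ≥ 3 vertices and tw(G) ≥ 2. The upper and lower bounds meet at 2, so that is the treewidth.

Treewidth 2.
One optimal decomposition is:
Bags: B1 = {b, d, f}  B2 = {b, c, d}  B3 = {b, d, e}  B4 = {a, c, d}
Tree: B1–B2, B1–B3, B2–B4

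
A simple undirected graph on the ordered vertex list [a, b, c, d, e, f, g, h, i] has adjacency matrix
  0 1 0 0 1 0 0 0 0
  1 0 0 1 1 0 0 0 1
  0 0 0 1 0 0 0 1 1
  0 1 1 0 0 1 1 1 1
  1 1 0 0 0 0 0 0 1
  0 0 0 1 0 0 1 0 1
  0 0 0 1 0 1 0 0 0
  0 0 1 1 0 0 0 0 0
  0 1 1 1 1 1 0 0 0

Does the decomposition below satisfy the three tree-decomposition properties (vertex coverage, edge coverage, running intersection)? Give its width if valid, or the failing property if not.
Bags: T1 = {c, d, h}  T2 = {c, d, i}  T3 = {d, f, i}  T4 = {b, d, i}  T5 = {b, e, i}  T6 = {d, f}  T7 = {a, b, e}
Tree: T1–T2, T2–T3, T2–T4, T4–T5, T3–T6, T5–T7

No — vertex g appears in no bag.

A tree decomposition must satisfy three properties: every vertex lies in some bag; for every edge, both endpoints lie together in some bag; and for every vertex, the bags containing it form a connected subtree. Here vertex g appears in no bag, so the decomposition is invalid.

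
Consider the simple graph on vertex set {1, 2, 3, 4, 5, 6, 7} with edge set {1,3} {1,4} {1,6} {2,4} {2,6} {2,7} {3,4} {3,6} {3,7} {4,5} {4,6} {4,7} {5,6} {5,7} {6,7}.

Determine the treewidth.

3

A width-3 tree decomposition is:
Bags: B1 = {1, 3, 4, 6}  B2 = {3, 4, 6, 7}  B3 = {4, 5, 6, 7}  B4 = {2, 4, 6, 7}
Tree: B1–B2, B2–B3, B3–B4
Each bag holds 4 vertices, so the decomposition has width 3, which upper-bounds the treewidth. For the lower bound, the 4 vertices {1, 3, 4, 6} are pairwise adjacent, and any tree decomposition puts a clique entirely inside one bag — forcing width ≥ 3. Therefore the treewidth is 3.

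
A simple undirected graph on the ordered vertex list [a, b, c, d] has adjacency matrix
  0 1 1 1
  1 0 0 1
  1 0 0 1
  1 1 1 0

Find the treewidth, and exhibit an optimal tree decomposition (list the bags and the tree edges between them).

Each bag holds 3 vertices, so the decomposition has width 2, which upper-bounds the treewidth. For the lower bound, the 3 vertices {a, c, d} are pairwise adjacent, and any tree decomposition puts a clique entirely inside one bag — forcing width ≥ 2. The upper and lower bounds meet at 2, so that is the treewidth.

Treewidth 2.
One such decomposition:
Bags: B1 = {a, b, d}  B2 = {a, c, d}
Tree: B1–B2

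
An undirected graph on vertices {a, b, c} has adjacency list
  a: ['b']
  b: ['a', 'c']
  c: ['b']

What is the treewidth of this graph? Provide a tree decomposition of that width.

Treewidth 1.
One such decomposition:
Bags: B1 = {a, b}  B2 = {b, c}
Tree: B1–B2

The largest bag has 2 vertices, giving width 1; this decomposition certifies tw(G) ≤ 1. Any graph with an edge has treewidth ≥ 1, and G has the edge a–b. The upper and lower bounds meet at 1, so that is the treewidth.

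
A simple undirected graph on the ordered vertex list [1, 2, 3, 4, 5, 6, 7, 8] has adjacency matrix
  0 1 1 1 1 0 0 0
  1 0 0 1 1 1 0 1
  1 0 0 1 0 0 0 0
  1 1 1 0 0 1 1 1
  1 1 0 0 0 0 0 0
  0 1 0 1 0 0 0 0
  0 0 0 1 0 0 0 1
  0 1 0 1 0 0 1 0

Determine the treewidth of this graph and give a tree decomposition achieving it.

Treewidth 2.
One optimal decomposition is:
Bags: B1 = {2, 4, 8}  B2 = {1, 2, 4}  B3 = {1, 2, 5}  B4 = {1, 3, 4}  B5 = {4, 7, 8}  B6 = {2, 4, 6}
Tree: B1–B2, B2–B3, B2–B4, B1–B5, B2–B6

The largest bag has 3 vertices, giving width 2; this decomposition certifies tw(G) ≤ 2. Conversely, {2, 4, 8} is a clique of size 3, and the vertices of any clique must share a bag in every tree decomposition; so some bag has ≥ 3 vertices and tw(G) ≥ 2. Combining the bounds, tw(G) = 2.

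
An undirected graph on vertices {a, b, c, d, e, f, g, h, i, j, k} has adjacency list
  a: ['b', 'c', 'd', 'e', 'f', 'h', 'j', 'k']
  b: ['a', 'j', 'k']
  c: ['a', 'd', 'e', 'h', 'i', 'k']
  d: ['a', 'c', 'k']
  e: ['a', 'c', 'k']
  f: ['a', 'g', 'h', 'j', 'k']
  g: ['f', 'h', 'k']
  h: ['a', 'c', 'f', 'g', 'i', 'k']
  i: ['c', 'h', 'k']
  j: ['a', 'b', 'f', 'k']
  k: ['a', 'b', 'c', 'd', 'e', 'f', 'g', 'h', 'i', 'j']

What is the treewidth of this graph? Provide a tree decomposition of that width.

Every bag has size at most 4, so the width is 4 − 1 = 3 and tw(G) ≤ 3. Conversely, {f, g, h, k} is a clique of size 4, and the vertices of any clique must share a bag in every tree decomposition; so some bag has ≥ 4 vertices and tw(G) ≥ 3. Combining the bounds, tw(G) = 3.

Treewidth 3.
One such decomposition:
Bags: B1 = {a, b, j, k}  B2 = {a, f, j, k}  B3 = {a, f, h, k}  B4 = {a, c, h, k}  B5 = {f, g, h, k}  B6 = {a, c, e, k}  B7 = {a, c, d, k}  B8 = {c, h, i, k}
Tree: B1–B2, B2–B3, B3–B4, B3–B5, B4–B6, B4–B7, B4–B8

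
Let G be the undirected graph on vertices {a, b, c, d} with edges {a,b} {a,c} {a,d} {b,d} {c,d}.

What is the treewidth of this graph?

2

A width-2 tree decomposition is:
Bags: B1 = {a, b, d}  B2 = {a, c, d}
Tree: B1–B2
Every bag has size at most 3, so the width is 3 − 1 = 2 and tw(G) ≤ 2. For the lower bound, the 3 vertices {a, c, d} are pairwise adjacent, and any tree decomposition puts a clique entirely inside one bag — forcing width ≥ 2. Combining the bounds, tw(G) = 2.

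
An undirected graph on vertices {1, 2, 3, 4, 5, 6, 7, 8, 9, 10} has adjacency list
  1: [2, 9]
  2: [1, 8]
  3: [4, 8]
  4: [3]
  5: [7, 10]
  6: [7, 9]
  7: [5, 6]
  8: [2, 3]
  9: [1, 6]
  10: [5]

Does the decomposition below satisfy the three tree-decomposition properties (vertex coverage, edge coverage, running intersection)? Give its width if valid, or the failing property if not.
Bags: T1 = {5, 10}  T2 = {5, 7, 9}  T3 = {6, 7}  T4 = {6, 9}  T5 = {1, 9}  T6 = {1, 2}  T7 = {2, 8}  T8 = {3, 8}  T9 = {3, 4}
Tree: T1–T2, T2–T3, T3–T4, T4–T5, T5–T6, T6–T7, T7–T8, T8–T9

No — bags containing vertex 9 are not connected in the tree.

A tree decomposition must satisfy three properties: every vertex lies in some bag; for every edge, both endpoints lie together in some bag; and for every vertex, the bags containing it form a connected subtree. Here bags containing vertex 9 are not connected in the tree, so the decomposition is invalid.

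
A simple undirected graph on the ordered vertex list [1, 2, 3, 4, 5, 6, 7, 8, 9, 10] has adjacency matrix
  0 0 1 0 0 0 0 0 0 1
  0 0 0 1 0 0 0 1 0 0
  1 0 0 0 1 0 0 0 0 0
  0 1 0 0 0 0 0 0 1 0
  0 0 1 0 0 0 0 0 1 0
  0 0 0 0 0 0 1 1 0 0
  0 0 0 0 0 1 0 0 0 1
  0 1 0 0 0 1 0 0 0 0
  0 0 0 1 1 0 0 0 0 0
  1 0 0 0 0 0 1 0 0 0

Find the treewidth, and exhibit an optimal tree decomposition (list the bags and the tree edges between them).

Treewidth 2.
One such decomposition:
Bags: B1 = {2, 6, 8}  B2 = {2, 4, 6}  B3 = {4, 6, 9}  B4 = {5, 6, 9}  B5 = {3, 5, 6}  B6 = {1, 3, 6}  B7 = {1, 6, 10}  B8 = {6, 7, 10}
Tree: B1–B2, B2–B3, B3–B4, B4–B5, B5–B6, B6–B7, B7–B8

The largest bag has 3 vertices, giving width 2; this decomposition certifies tw(G) ≤ 2. For the lower bound, G contains the cycle 6–8–2–4–9–5–3–1–10–7–6, so G is not a forest; only forests have treewidth ≤ 1, hence tw(G) ≥ 2. Combining the bounds, tw(G) = 2.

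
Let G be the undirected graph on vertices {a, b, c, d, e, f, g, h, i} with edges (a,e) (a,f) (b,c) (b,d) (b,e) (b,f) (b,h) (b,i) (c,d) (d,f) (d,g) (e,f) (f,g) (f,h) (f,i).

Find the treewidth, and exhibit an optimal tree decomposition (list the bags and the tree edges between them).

Treewidth 2.
One such decomposition:
Bags: B1 = {a, e, f}  B2 = {b, e, f}  B3 = {b, d, f}  B4 = {d, f, g}  B5 = {b, c, d}  B6 = {b, f, h}  B7 = {b, f, i}
Tree: B1–B2, B2–B3, B3–B4, B3–B5, B3–B6, B3–B7

Each bag holds 3 vertices, so the decomposition has width 2, which upper-bounds the treewidth. For the lower bound, the 3 vertices {b, c, d} are pairwise adjacent, and any tree decomposition puts a clique entirely inside one bag — forcing width ≥ 2. Combining the bounds, tw(G) = 2.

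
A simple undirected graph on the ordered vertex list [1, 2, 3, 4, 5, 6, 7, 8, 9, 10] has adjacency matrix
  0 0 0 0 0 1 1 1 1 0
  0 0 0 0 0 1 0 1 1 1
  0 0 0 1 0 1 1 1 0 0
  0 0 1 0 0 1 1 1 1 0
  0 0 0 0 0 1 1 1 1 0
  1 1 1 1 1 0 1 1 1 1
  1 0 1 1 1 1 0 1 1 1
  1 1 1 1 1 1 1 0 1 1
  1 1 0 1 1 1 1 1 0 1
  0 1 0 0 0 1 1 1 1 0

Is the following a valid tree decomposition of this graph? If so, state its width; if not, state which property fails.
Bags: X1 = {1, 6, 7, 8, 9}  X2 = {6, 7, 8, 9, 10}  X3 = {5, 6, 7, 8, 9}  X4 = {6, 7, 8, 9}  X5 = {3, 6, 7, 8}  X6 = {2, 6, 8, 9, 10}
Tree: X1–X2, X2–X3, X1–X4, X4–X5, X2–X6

A tree decomposition must satisfy three properties: every vertex lies in some bag; for every edge, both endpoints lie together in some bag; and for every vertex, the bags containing it form a connected subtree. Here vertex 4 appears in no bag, so the decomposition is invalid.

No — vertex 4 appears in no bag.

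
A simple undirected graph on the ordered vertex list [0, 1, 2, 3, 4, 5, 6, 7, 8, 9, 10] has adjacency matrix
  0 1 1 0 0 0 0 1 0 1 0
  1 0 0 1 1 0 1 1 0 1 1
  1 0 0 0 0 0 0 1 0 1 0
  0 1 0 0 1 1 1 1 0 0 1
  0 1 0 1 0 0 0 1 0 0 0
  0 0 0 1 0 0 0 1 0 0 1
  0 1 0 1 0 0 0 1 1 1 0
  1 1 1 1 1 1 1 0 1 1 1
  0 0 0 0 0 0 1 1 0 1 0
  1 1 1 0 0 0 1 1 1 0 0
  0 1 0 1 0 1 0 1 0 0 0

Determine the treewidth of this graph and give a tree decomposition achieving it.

Treewidth 3.
One optimal decomposition is:
Bags: B1 = {1, 3, 4, 7}  B2 = {1, 3, 6, 7}  B3 = {1, 6, 7, 9}  B4 = {0, 1, 7, 9}  B5 = {6, 7, 8, 9}  B6 = {1, 3, 7, 10}  B7 = {3, 5, 7, 10}  B8 = {0, 2, 7, 9}
Tree: B1–B2, B2–B3, B3–B4, B3–B5, B2–B6, B6–B7, B4–B8

The largest bag has 4 vertices, giving width 3; this decomposition certifies tw(G) ≤ 3. For the lower bound, the 4 vertices {6, 7, 8, 9} are pairwise adjacent, and any tree decomposition puts a clique entirely inside one bag — forcing width ≥ 3. The upper and lower bounds meet at 3, so that is the treewidth.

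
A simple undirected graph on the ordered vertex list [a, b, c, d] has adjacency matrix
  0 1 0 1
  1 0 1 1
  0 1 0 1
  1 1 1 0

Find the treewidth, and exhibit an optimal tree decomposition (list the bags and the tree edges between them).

Treewidth 2.
Bags: B1 = {b, c, d}  B2 = {a, b, d}
Tree: B1–B2

Every bag has size at most 3, so the width is 3 − 1 = 2 and tw(G) ≤ 2. Conversely, {b, c, d} is a clique of size 3, and the vertices of any clique must share a bag in every tree decomposition; so some bag has ≥ 3 vertices and tw(G) ≥ 2. The upper and lower bounds meet at 2, so that is the treewidth.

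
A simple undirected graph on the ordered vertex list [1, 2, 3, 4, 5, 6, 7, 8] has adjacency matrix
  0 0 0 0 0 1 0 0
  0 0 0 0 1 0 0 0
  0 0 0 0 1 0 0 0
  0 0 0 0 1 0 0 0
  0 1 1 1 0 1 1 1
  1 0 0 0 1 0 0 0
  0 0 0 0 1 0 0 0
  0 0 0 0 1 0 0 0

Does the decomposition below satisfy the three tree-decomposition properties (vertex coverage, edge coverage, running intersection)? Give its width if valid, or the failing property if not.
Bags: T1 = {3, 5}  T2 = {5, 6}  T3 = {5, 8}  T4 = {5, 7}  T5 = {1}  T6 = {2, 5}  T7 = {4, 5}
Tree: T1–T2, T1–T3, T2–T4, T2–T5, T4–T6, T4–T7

A tree decomposition must satisfy three properties: every vertex lies in some bag; for every edge, both endpoints lie together in some bag; and for every vertex, the bags containing it form a connected subtree. Here edge (6,1) lies in no bag, so the decomposition is invalid.

No — edge (6,1) lies in no bag.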